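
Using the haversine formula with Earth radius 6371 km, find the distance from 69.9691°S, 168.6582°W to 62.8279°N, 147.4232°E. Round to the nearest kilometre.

15158 km

Δλ = 147.4232 − -168.6582 = 316.0814°; wrapped into (−180°, 180°]: -43.9186°.
Δφ = 62.8279 − -69.9691 = 132.7970°.
a = sin²(Δφ/2) + cos φ₁ · cos φ₂ · sin²(Δλ/2) = 0.861575.
c = 2·atan2(√a, √(1−a)) = 2.37915 rad → d = 6371·c ≈ 15157.55 km.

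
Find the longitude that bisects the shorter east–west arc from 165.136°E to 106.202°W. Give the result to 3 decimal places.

Signed shortest Δλ from +165.136° to -106.202° is +88.662°.
Midpoint longitude = +165.136° + (+88.662°)/2 = +165.136° + 44.331° = +209.467°.
Normalise into (−180°, 180°]: -150.533°.
(The naïve average (+165.136 + -106.202)/2 = 29.467° is on the wrong side of the globe.)

150.533°W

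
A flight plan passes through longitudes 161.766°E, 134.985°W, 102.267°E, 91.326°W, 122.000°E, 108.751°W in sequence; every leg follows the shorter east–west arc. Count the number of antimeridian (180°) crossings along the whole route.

5

Leg 1: +161.766° → -134.985°, shortest Δλ = 63.249° (east) — crosses 180°.
Leg 2: -134.985° → +102.267°, shortest Δλ = -122.748° (west) — crosses 180°.
Leg 3: +102.267° → -91.326°, shortest Δλ = 166.407° (east) — crosses 180°.
Leg 4: -91.326° → +122.000°, shortest Δλ = -146.674° (west) — crosses 180°.
Leg 5: +122.000° → -108.751°, shortest Δλ = 129.249° (east) — crosses 180°.
Total crossings: 5.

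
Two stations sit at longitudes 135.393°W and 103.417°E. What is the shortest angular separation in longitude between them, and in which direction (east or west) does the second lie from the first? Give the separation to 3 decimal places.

121.190° west

Raw difference: 103.417 − -135.393 = 238.81°.
Normalise into (−180°, 180°]: 238.81° − 360° = -121.19°.
Negative ⇒ the second point lies to the west; separation 121.190°.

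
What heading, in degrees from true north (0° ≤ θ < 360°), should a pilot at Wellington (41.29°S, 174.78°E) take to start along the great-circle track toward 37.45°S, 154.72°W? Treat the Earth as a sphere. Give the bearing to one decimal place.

90.8°

Δλ = -154.72 − 174.78 = -329.50°; wrapped into (−180°, 180°]: 30.50°.
θ = atan2( sin Δλ · cos φ₂ , cos φ₁ · sin φ₂ − sin φ₁ · cos φ₂ · cos Δλ )
  = atan2(0.40293, -0.00552) = 90.784° → normalised to [0°, 360°): 90.784°.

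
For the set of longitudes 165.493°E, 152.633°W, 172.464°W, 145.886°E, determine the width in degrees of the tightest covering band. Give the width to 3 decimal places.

Sort the longitudes: -172.464°, -152.633°, +145.886°, +165.493°.
Eastward gaps between consecutive values (wrapping around): 19.831°, 298.519°, 19.607°, 22.043°.
Largest gap = 298.519° ⇒ minimal covering band is its complement: 360° − 298.519° = 61.481°.
Band runs from +145.886° eastward to -152.633°, crossing the antimeridian.

61.481°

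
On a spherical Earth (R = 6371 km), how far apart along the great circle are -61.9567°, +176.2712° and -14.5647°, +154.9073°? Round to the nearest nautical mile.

2989 nmi

Δλ = 154.9073 − 176.2712 = -21.3639°.
Δφ = -14.5647 − -61.9567 = 47.3920°.
a = sin²(Δφ/2) + cos φ₁ · cos φ₂ · sin²(Δλ/2) = 0.177144.
c = 2·atan2(√a, √(1−a)) = 0.86884 rad → d = 6371·c ≈ 5535.39 km ≈ 2988.87 nmi.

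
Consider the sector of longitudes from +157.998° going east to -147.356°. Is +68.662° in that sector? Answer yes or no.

No

Band width going east from +157.998° to -147.356°: ((-147.356 − 157.998) mod 360) = 54.646°.
Offset of +68.662° east of the west edge: ((68.662 − 157.998) mod 360) = 270.664°.
270.664° > 54.646° ⇒ outside.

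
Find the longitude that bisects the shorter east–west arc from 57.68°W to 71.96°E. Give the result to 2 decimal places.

7.14°E

Signed shortest Δλ from -57.68° to +71.96° is +129.64°.
Midpoint longitude = -57.68° + (+129.64°)/2 = -57.68° + 64.82° = +7.14°.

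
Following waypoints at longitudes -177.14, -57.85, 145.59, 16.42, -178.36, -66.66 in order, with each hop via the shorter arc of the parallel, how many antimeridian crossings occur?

Leg 1: -177.14° → -57.85°, shortest Δλ = 119.29° (east) — does not cross 180°.
Leg 2: -57.85° → +145.59°, shortest Δλ = -156.56° (west) — crosses 180°.
Leg 3: +145.59° → +16.42°, shortest Δλ = -129.17° (west) — does not cross 180°.
Leg 4: +16.42° → -178.36°, shortest Δλ = 165.22° (east) — crosses 180°.
Leg 5: -178.36° → -66.66°, shortest Δλ = 111.7° (east) — does not cross 180°.
Total crossings: 2.

2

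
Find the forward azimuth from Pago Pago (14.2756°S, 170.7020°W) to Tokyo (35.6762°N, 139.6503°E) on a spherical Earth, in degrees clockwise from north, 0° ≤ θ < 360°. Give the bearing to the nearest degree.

318°

Δλ = 139.6503 − -170.7020 = 310.3523°; wrapped into (−180°, 180°]: -49.6477°.
θ = atan2( sin Δλ · cos φ₂ , cos φ₁ · sin φ₂ − sin φ₁ · cos φ₂ · cos Δλ )
  = atan2(-0.61906, 0.69489) = -41.697° → normalised to [0°, 360°): 318.303°.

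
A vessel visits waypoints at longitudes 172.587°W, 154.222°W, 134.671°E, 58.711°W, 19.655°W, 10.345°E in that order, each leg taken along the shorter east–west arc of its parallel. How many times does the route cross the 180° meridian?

Leg 1: -172.587° → -154.222°, shortest Δλ = 18.365° (east) — does not cross 180°.
Leg 2: -154.222° → +134.671°, shortest Δλ = -71.107° (west) — crosses 180°.
Leg 3: +134.671° → -58.711°, shortest Δλ = 166.618° (east) — crosses 180°.
Leg 4: -58.711° → -19.655°, shortest Δλ = 39.056° (east) — does not cross 180°.
Leg 5: -19.655° → +10.345°, shortest Δλ = 30.0° (east) — does not cross 180°.
Total crossings: 2.

2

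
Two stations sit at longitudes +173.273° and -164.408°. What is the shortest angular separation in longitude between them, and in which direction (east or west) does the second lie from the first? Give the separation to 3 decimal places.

22.319° east

Raw difference: -164.408 − 173.273 = -337.681°.
Normalise into (−180°, 180°]: -337.681° + 360° = 22.319°.
Positive ⇒ the second point lies to the east; separation 22.319°.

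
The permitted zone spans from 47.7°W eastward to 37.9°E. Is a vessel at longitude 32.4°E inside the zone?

Yes

Band width going east from -47.7° to +37.9°: ((37.9 − -47.7) mod 360) = 85.6°.
Offset of +32.4° east of the west edge: ((32.4 − -47.7) mod 360) = 80.1°.
80.1° ≤ 85.6° ⇒ inside.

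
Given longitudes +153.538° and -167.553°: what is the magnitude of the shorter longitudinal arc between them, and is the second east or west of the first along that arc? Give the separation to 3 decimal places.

38.909° east

Raw difference: -167.553 − 153.538 = -321.091°.
Normalise into (−180°, 180°]: -321.091° + 360° = 38.909°.
Positive ⇒ the second point lies to the east; separation 38.909°.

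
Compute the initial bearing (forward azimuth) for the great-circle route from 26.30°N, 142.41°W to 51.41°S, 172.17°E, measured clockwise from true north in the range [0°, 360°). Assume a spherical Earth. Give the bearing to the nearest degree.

Δλ = 172.17 − -142.41 = 314.58°; wrapped into (−180°, 180°]: -45.42°.
θ = atan2( sin Δλ · cos φ₂ , cos φ₁ · sin φ₂ − sin φ₁ · cos φ₂ · cos Δλ )
  = atan2(-0.44427, -0.89470) = -153.593° → normalised to [0°, 360°): 206.407°.

206°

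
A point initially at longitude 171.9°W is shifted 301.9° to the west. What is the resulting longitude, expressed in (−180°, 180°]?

113.8°W

Start at -171.9°; shift −301.9° → -473.8°.
-473.8° lies outside (−180°, 180°]; add 360° → -113.8°.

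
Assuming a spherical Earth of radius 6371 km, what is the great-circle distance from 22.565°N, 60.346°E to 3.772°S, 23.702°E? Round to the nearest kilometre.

Δλ = 23.702 − 60.346 = -36.644°.
Δφ = -3.772 − 22.565 = -26.337°.
a = sin²(Δφ/2) + cos φ₁ · cos φ₂ · sin²(Δλ/2) = 0.142957.
c = 2·atan2(√a, √(1−a)) = 0.77548 rad → d = 6371·c ≈ 4940.58 km.

4941 km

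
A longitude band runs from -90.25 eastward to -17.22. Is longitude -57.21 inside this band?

Yes

Band width going east from -90.25° to -17.22°: ((-17.22 − -90.25) mod 360) = 73.03°.
Offset of -57.21° east of the west edge: ((-57.21 − -90.25) mod 360) = 33.04°.
33.04° ≤ 73.03° ⇒ inside.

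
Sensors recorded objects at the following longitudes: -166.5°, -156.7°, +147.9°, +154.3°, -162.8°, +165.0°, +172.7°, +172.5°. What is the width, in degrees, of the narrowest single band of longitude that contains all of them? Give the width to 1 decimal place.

55.4°

Sort the longitudes: -166.5°, -162.8°, -156.7°, +147.9°, +154.3°, +165.0°, +172.5°, +172.7°.
Eastward gaps between consecutive values (wrapping around): 3.7°, 6.1°, 304.6°, 6.4°, 10.7°, 7.5°, 0.2°, 20.8°.
Largest gap = 304.6° ⇒ minimal covering band is its complement: 360° − 304.6° = 55.4°.
Band runs from +147.9° eastward to -156.7°, crossing the antimeridian.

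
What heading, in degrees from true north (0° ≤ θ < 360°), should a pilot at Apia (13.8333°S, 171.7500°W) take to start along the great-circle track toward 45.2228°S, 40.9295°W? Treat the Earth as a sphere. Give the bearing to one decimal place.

Δλ = -40.9295 − -171.7500 = 130.8205°.
θ = atan2( sin Δλ · cos φ₂ , cos φ₁ · sin φ₂ − sin φ₁ · cos φ₂ · cos Δλ )
  = atan2(0.53303, -0.79935) = 146.304° → normalised to [0°, 360°): 146.304°.

146.3°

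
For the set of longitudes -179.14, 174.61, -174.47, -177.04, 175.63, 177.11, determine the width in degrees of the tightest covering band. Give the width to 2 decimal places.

Sort the longitudes: -179.14°, -177.04°, -174.47°, +174.61°, +175.63°, +177.11°.
Eastward gaps between consecutive values (wrapping around): 2.10°, 2.57°, 349.08°, 1.02°, 1.48°, 3.75°.
Largest gap = 349.08° ⇒ minimal covering band is its complement: 360° − 349.08° = 10.92°.
Band runs from +174.61° eastward to -174.47°, crossing the antimeridian.

10.92°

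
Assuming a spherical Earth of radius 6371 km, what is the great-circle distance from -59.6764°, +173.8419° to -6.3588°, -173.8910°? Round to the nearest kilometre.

Δλ = -173.8910 − 173.8419 = -347.7329°; wrapped into (−180°, 180°]: 12.2671°.
Δφ = -6.3588 − -59.6764 = 53.3176°.
a = sin²(Δφ/2) + cos φ₁ · cos φ₂ · sin²(Δλ/2) = 0.207039.
c = 2·atan2(√a, √(1−a)) = 0.94478 rad → d = 6371·c ≈ 6019.19 km.

6019 km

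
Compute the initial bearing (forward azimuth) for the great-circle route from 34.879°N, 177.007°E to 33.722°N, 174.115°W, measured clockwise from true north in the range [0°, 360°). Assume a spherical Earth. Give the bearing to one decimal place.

96.4°

Δλ = -174.115 − 177.007 = -351.122°; wrapped into (−180°, 180°]: 8.878°.
θ = atan2( sin Δλ · cos φ₂ , cos φ₁ · sin φ₂ − sin φ₁ · cos φ₂ · cos Δλ )
  = atan2(0.12836, -0.01449) = 96.442° → normalised to [0°, 360°): 96.442°.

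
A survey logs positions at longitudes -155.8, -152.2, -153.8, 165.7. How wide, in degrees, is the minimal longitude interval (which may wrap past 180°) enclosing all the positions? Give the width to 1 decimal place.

Sort the longitudes: -155.8°, -153.8°, -152.2°, +165.7°.
Eastward gaps between consecutive values (wrapping around): 2.0°, 1.6°, 317.9°, 38.5°.
Largest gap = 317.9° ⇒ minimal covering band is its complement: 360° − 317.9° = 42.1°.
Band runs from +165.7° eastward to -152.2°, crossing the antimeridian.

42.1°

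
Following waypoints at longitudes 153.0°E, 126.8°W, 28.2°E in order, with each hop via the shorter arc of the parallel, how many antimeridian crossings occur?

Leg 1: +153.0° → -126.8°, shortest Δλ = 80.2° (east) — crosses 180°.
Leg 2: -126.8° → +28.2°, shortest Δλ = 155.0° (east) — does not cross 180°.
Total crossings: 1.

1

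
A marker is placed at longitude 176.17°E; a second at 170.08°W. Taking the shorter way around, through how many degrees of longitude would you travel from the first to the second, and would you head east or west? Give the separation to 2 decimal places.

Raw difference: -170.08 − 176.17 = -346.25°.
Normalise into (−180°, 180°]: -346.25° + 360° = 13.75°.
Positive ⇒ the second point lies to the east; separation 13.75°.

13.75° east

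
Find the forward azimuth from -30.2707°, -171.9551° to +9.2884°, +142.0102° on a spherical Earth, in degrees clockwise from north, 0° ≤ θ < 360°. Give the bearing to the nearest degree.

Δλ = 142.0102 − -171.9551 = 313.9653°; wrapped into (−180°, 180°]: -46.0347°.
θ = atan2( sin Δλ · cos φ₂ , cos φ₁ · sin φ₂ − sin φ₁ · cos φ₂ · cos Δλ )
  = atan2(-0.71032, 0.48476) = -55.689° → normalised to [0°, 360°): 304.311°.

304°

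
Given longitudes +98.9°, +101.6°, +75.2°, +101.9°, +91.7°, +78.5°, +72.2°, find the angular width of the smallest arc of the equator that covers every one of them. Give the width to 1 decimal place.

Sort the longitudes: +72.2°, +75.2°, +78.5°, +91.7°, +98.9°, +101.6°, +101.9°.
Eastward gaps between consecutive values (wrapping around): 3.0°, 3.3°, 13.2°, 7.2°, 2.7°, 0.3°, 330.3°.
Largest gap = 330.3° ⇒ minimal covering band is its complement: 360° − 330.3° = 29.7°.
Band runs from +72.2° eastward to +101.9°.

29.7°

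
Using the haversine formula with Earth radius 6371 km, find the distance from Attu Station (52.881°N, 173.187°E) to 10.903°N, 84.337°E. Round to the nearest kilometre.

Δλ = 84.337 − 173.187 = -88.850°.
Δφ = 10.903 − 52.881 = -41.978°.
a = sin²(Δφ/2) + cos φ₁ · cos φ₂ · sin²(Δλ/2) = 0.418642.
c = 2·atan2(√a, √(1−a)) = 1.40735 rad → d = 6371·c ≈ 8966.25 km.

8966 km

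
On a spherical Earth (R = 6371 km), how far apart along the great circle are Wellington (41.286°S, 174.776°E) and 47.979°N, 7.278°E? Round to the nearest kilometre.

18780 km

Δλ = 7.278 − 174.776 = -167.498°.
Δφ = 47.979 − -41.286 = 89.265°.
a = sin²(Δφ/2) + cos φ₁ · cos φ₂ · sin²(Δλ/2) = 0.990629.
c = 2·atan2(√a, √(1−a)) = 2.94768 rad → d = 6371·c ≈ 18779.67 km.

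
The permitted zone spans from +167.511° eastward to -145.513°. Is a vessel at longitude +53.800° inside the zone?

No

Band width going east from +167.511° to -145.513°: ((-145.513 − 167.511) mod 360) = 46.976°.
Offset of +53.800° east of the west edge: ((53.800 − 167.511) mod 360) = 246.289°.
246.289° > 46.976° ⇒ outside.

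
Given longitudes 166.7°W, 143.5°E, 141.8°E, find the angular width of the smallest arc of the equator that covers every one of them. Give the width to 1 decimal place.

Sort the longitudes: -166.7°, +141.8°, +143.5°.
Eastward gaps between consecutive values (wrapping around): 308.5°, 1.7°, 49.8°.
Largest gap = 308.5° ⇒ minimal covering band is its complement: 360° − 308.5° = 51.5°.
Band runs from +141.8° eastward to -166.7°, crossing the antimeridian.

51.5°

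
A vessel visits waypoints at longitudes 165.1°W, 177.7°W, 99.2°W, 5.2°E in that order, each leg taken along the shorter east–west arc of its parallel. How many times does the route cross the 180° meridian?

0

Leg 1: -165.1° → -177.7°, shortest Δλ = -12.6° (west) — does not cross 180°.
Leg 2: -177.7° → -99.2°, shortest Δλ = 78.5° (east) — does not cross 180°.
Leg 3: -99.2° → +5.2°, shortest Δλ = 104.4° (east) — does not cross 180°.
Total crossings: 0.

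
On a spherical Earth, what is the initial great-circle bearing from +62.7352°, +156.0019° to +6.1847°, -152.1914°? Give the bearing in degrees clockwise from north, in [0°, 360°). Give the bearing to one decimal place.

Δλ = -152.1914 − 156.0019 = -308.1933°; wrapped into (−180°, 180°]: 51.8067°.
θ = atan2( sin Δλ · cos φ₂ , cos φ₁ · sin φ₂ − sin φ₁ · cos φ₂ · cos Δλ )
  = atan2(0.78135, -0.49707) = 122.463° → normalised to [0°, 360°): 122.463°.

122.5°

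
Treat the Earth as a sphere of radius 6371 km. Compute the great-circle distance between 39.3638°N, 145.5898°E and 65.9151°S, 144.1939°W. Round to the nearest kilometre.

13141 km

Δλ = -144.1939 − 145.5898 = -289.7837°; wrapped into (−180°, 180°]: 70.2163°.
Δφ = -65.9151 − 39.3638 = -105.2789°.
a = sin²(Δφ/2) + cos φ₁ · cos φ₂ · sin²(Δλ/2) = 0.736118.
c = 2·atan2(√a, √(1−a)) = 2.06262 rad → d = 6371·c ≈ 13140.96 km.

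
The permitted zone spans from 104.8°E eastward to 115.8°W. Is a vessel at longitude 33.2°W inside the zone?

No

Band width going east from +104.8° to -115.8°: ((-115.8 − 104.8) mod 360) = 139.4°.
Offset of -33.2° east of the west edge: ((-33.2 − 104.8) mod 360) = 222.0°.
222.0° > 139.4° ⇒ outside.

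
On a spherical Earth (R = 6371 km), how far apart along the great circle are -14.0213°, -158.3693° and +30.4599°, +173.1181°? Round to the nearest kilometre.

5811 km

Δλ = 173.1181 − -158.3693 = 331.4874°; wrapped into (−180°, 180°]: -28.5126°.
Δφ = 30.4599 − -14.0213 = 44.4812°.
a = sin²(Δφ/2) + cos φ₁ · cos φ₂ · sin²(Δλ/2) = 0.193976.
c = 2·atan2(√a, √(1−a)) = 0.91215 rad → d = 6371·c ≈ 5811.31 km.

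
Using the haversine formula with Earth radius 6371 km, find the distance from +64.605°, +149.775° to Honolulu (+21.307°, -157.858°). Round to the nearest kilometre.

6126 km

Δλ = -157.858 − 149.775 = -307.633°; wrapped into (−180°, 180°]: 52.367°.
Δφ = 21.307 − 64.605 = -43.298°.
a = sin²(Δφ/2) + cos φ₁ · cos φ₂ · sin²(Δλ/2) = 0.213892.
c = 2·atan2(√a, √(1−a)) = 0.96159 rad → d = 6371·c ≈ 6126.30 km.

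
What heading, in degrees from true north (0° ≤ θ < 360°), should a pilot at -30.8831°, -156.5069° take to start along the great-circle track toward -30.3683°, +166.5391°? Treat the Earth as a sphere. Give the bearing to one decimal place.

261.2°

Δλ = 166.5391 − -156.5069 = 323.0460°; wrapped into (−180°, 180°]: -36.9540°.
θ = atan2( sin Δλ · cos φ₂ , cos φ₁ · sin φ₂ − sin φ₁ · cos φ₂ · cos Δλ )
  = atan2(-0.51869, -0.07998) = -98.766° → normalised to [0°, 360°): 261.234°.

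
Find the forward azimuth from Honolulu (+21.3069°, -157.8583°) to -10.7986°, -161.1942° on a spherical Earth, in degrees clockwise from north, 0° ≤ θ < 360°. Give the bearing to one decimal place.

186.1°

Δλ = -161.1942 − -157.8583 = -3.3359°.
θ = atan2( sin Δλ · cos φ₂ , cos φ₁ · sin φ₂ − sin φ₁ · cos φ₂ · cos Δλ )
  = atan2(-0.05716, -0.53088) = -173.855° → normalised to [0°, 360°): 186.145°.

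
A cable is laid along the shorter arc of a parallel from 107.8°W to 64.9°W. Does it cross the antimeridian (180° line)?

No

Signed shortest Δλ = ((-64.9 − -107.8 + 180) mod 360) − 180 = 42.9°.
Going east by 42.9° from -107.8° reaches -64.9° without touching 180°.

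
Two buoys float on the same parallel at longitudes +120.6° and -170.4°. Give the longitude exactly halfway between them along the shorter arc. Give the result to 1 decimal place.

+155.1°

Signed shortest Δλ from +120.6° to -170.4° is +69.0°.
Midpoint longitude = +120.6° + (+69.0°)/2 = +120.6° + 34.5° = +155.1°.
(The naïve average (+120.6 + -170.4)/2 = -24.9° is on the wrong side of the globe.)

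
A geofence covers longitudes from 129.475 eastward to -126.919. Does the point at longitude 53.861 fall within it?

No

Band width going east from +129.475° to -126.919°: ((-126.919 − 129.475) mod 360) = 103.606°.
Offset of +53.861° east of the west edge: ((53.861 − 129.475) mod 360) = 284.386°.
284.386° > 103.606° ⇒ outside.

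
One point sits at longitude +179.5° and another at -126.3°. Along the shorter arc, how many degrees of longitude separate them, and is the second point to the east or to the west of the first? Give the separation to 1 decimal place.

54.2° east

Raw difference: -126.3 − 179.5 = -305.8°.
Normalise into (−180°, 180°]: -305.8° + 360° = 54.2°.
Positive ⇒ the second point lies to the east; separation 54.2°.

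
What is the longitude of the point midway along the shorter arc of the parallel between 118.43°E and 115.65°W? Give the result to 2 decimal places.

Signed shortest Δλ from +118.43° to -115.65° is +125.92°.
Midpoint longitude = +118.43° + (+125.92°)/2 = +118.43° + 62.96° = +181.39°.
Normalise into (−180°, 180°]: -178.61°.
(The naïve average (+118.43 + -115.65)/2 = 1.39° is on the wrong side of the globe.)

178.61°W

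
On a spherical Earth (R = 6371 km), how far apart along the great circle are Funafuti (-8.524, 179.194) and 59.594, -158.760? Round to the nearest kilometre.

Δλ = -158.760 − 179.194 = -337.954°; wrapped into (−180°, 180°]: 22.046°.
Δφ = 59.594 − -8.524 = 68.118°.
a = sin²(Δφ/2) + cos φ₁ · cos φ₂ · sin²(Δλ/2) = 0.331951.
c = 2·atan2(√a, √(1−a)) = 1.22802 rad → d = 6371·c ≈ 7823.75 km.

7824 km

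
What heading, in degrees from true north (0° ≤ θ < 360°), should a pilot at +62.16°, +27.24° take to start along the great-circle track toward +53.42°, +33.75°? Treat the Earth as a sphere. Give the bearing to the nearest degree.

156°

Δλ = 33.75 − 27.24 = 6.51°.
θ = atan2( sin Δλ · cos φ₂ , cos φ₁ · sin φ₂ − sin φ₁ · cos φ₂ · cos Δλ )
  = atan2(0.06757, -0.14855) = 155.543° → normalised to [0°, 360°): 155.543°.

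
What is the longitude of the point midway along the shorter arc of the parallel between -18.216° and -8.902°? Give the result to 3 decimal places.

Signed shortest Δλ from -18.216° to -8.902° is +9.314°.
Midpoint longitude = -18.216° + (+9.314°)/2 = -18.216° + 4.657° = -13.559°.

-13.559°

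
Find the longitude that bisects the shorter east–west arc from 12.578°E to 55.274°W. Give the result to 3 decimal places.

Signed shortest Δλ from +12.578° to -55.274° is -67.852°.
Midpoint longitude = +12.578° + (-67.852°)/2 = +12.578° − 33.926° = -21.348°.

21.348°W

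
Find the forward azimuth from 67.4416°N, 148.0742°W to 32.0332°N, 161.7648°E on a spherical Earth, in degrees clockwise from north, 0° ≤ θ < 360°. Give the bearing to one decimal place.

245.4°

Δλ = 161.7648 − -148.0742 = 309.8390°; wrapped into (−180°, 180°]: -50.1610°.
θ = atan2( sin Δλ · cos φ₂ , cos φ₁ · sin φ₂ − sin φ₁ · cos φ₂ · cos Δλ )
  = atan2(-0.65094, -0.29806) = -114.603° → normalised to [0°, 360°): 245.397°.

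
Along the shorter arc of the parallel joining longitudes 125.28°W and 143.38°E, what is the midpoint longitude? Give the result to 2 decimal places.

Signed shortest Δλ from -125.28° to +143.38° is -91.34°.
Midpoint longitude = -125.28° + (-91.34°)/2 = -125.28° − 45.67° = -170.95°.
(The naïve average (-125.28 + +143.38)/2 = 9.05° is on the wrong side of the globe.)

170.95°W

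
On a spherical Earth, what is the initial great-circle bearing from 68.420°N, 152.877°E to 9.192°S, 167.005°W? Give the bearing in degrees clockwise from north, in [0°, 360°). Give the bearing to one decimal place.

140.1°

Δλ = -167.005 − 152.877 = -319.882°; wrapped into (−180°, 180°]: 40.118°.
θ = atan2( sin Δλ · cos φ₂ , cos φ₁ · sin φ₂ − sin φ₁ · cos φ₂ · cos Δλ )
  = atan2(0.63609, -0.76074) = 140.099° → normalised to [0°, 360°): 140.099°.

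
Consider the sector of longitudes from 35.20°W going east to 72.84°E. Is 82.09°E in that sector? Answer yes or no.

Band width going east from -35.20° to +72.84°: ((72.84 − -35.20) mod 360) = 108.04°.
Offset of +82.09° east of the west edge: ((82.09 − -35.20) mod 360) = 117.29°.
117.29° > 108.04° ⇒ outside.

No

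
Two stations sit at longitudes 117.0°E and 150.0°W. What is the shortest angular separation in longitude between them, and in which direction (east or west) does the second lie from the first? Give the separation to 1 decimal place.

93.0° east

Raw difference: -150.0 − 117.0 = -267.0°.
Normalise into (−180°, 180°]: -267.0° + 360° = 93.0°.
Positive ⇒ the second point lies to the east; separation 93.0°.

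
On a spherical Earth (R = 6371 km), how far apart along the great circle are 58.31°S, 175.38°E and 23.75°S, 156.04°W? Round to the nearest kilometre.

4459 km

Δλ = -156.04 − 175.38 = -331.42°; wrapped into (−180°, 180°]: 28.58°.
Δφ = -23.75 − -58.31 = 34.56°.
a = sin²(Δφ/2) + cos φ₁ · cos φ₂ · sin²(Δλ/2) = 0.117529.
c = 2·atan2(√a, √(1−a)) = 0.69984 rad → d = 6371·c ≈ 4458.70 km.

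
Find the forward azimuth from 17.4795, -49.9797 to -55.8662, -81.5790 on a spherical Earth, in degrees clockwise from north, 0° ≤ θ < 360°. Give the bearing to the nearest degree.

Δλ = -81.5790 − -49.9797 = -31.5993°.
θ = atan2( sin Δλ · cos φ₂ , cos φ₁ · sin φ₂ − sin φ₁ · cos φ₂ · cos Δλ )
  = atan2(-0.29402, -0.93306) = -162.510° → normalised to [0°, 360°): 197.490°.

197°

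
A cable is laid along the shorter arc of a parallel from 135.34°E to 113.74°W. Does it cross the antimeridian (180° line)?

Yes

Naïve |-113.74 − 135.34| = 249.08° > 180°, so the shorter arc goes the other way round — across 180°.
Signed shortest Δλ = ((-113.74 − 135.34 + 180) mod 360) − 180 = 110.92°.
Going east by 110.92° from +135.34° passes through 180° before reaching -113.74°.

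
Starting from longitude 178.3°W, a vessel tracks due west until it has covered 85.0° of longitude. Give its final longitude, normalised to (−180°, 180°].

96.7°E

Start at -178.3°; shift −85.0° → -263.3°.
-263.3° lies outside (−180°, 180°]; add 360° → +96.7°.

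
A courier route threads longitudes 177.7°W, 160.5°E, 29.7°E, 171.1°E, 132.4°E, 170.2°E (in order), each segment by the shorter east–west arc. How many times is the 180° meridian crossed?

Leg 1: -177.7° → +160.5°, shortest Δλ = -21.8° (west) — crosses 180°.
Leg 2: +160.5° → +29.7°, shortest Δλ = -130.8° (west) — does not cross 180°.
Leg 3: +29.7° → +171.1°, shortest Δλ = 141.4° (east) — does not cross 180°.
Leg 4: +171.1° → +132.4°, shortest Δλ = -38.7° (west) — does not cross 180°.
Leg 5: +132.4° → +170.2°, shortest Δλ = 37.8° (east) — does not cross 180°.
Total crossings: 1.

1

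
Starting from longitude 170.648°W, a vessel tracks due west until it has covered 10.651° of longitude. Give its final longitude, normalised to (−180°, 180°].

Start at -170.648°; shift −10.651° → -181.299°.
-181.299° lies outside (−180°, 180°]; add 360° → +178.701°.

178.701°E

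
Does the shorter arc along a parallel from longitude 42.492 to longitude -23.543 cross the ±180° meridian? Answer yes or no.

Signed shortest Δλ = ((-23.543 − 42.492 + 180) mod 360) − 180 = -66.035°.
Going west by 66.035° from +42.492° reaches -23.543° without touching 180°.

No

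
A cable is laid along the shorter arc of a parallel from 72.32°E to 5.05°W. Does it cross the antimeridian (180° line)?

Signed shortest Δλ = ((-5.05 − 72.32 + 180) mod 360) − 180 = -77.37°.
Going west by 77.37° from +72.32° reaches -5.05° without touching 180°.

No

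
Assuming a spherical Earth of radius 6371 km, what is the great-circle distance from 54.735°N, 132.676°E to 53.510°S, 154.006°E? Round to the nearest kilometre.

12195 km

Δλ = 154.006 − 132.676 = 21.330°.
Δφ = -53.510 − 54.735 = -108.245°.
a = sin²(Δφ/2) + cos φ₁ · cos φ₂ · sin²(Δλ/2) = 0.668300.
c = 2·atan2(√a, √(1−a)) = 1.91410 rad → d = 6371·c ≈ 12194.73 km.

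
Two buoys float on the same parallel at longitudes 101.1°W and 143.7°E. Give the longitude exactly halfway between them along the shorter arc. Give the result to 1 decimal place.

Signed shortest Δλ from -101.1° to +143.7° is -115.2°.
Midpoint longitude = -101.1° + (-115.2°)/2 = -101.1° − 57.6° = -158.7°.
(The naïve average (-101.1 + +143.7)/2 = 21.3° is on the wrong side of the globe.)

158.7°W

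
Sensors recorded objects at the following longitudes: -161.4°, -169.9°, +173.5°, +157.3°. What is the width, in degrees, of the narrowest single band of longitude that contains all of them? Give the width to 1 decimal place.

41.3°

Sort the longitudes: -169.9°, -161.4°, +157.3°, +173.5°.
Eastward gaps between consecutive values (wrapping around): 8.5°, 318.7°, 16.2°, 16.6°.
Largest gap = 318.7° ⇒ minimal covering band is its complement: 360° − 318.7° = 41.3°.
Band runs from +157.3° eastward to -161.4°, crossing the antimeridian.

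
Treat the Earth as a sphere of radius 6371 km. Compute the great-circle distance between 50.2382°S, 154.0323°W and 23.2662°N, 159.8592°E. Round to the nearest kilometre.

9346 km

Δλ = 159.8592 − -154.0323 = 313.8915°; wrapped into (−180°, 180°]: -46.1085°.
Δφ = 23.2662 − -50.2382 = 73.5044°.
a = sin²(Δφ/2) + cos φ₁ · cos φ₂ · sin²(Δλ/2) = 0.448137.
c = 2·atan2(√a, √(1−a)) = 1.46688 rad → d = 6371·c ≈ 9345.51 km.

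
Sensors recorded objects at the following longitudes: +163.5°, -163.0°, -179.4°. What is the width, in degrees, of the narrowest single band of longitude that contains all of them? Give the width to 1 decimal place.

Sort the longitudes: -179.4°, -163.0°, +163.5°.
Eastward gaps between consecutive values (wrapping around): 16.4°, 326.5°, 17.1°.
Largest gap = 326.5° ⇒ minimal covering band is its complement: 360° − 326.5° = 33.5°.
Band runs from +163.5° eastward to -163.0°, crossing the antimeridian.

33.5°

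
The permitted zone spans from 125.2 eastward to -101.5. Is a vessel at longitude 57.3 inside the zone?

Band width going east from +125.2° to -101.5°: ((-101.5 − 125.2) mod 360) = 133.3°.
Offset of +57.3° east of the west edge: ((57.3 − 125.2) mod 360) = 292.1°.
292.1° > 133.3° ⇒ outside.

No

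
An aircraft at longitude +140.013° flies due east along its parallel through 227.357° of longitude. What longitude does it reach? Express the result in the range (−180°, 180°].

Start at +140.013°; shift +227.357° → +367.370°.
+367.370° lies outside (−180°, 180°]; subtract 360° → +7.370°.

+7.370°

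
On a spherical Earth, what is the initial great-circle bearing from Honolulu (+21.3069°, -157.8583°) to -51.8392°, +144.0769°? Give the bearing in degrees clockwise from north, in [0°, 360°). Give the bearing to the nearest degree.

Δλ = 144.0769 − -157.8583 = 301.9352°; wrapped into (−180°, 180°]: -58.0648°.
θ = atan2( sin Δλ · cos φ₂ , cos φ₁ · sin φ₂ − sin φ₁ · cos φ₂ · cos Δλ )
  = atan2(-0.52435, -0.85129) = -148.369° → normalised to [0°, 360°): 211.631°.

212°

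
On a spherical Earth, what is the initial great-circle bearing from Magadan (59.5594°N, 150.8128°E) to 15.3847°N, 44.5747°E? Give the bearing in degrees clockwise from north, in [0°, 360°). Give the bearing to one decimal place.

291.6°

Δλ = 44.5747 − 150.8128 = -106.2381°.
θ = atan2( sin Δλ · cos φ₂ , cos φ₁ · sin φ₂ − sin φ₁ · cos φ₂ · cos Δλ )
  = atan2(-0.92570, 0.36686) = -68.382° → normalised to [0°, 360°): 291.618°.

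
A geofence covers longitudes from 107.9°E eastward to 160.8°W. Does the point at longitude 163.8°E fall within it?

Yes

Band width going east from +107.9° to -160.8°: ((-160.8 − 107.9) mod 360) = 91.3°.
Offset of +163.8° east of the west edge: ((163.8 − 107.9) mod 360) = 55.9°.
55.9° ≤ 91.3° ⇒ inside.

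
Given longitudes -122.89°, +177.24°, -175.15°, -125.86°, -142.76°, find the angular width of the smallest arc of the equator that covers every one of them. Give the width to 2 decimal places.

59.87°

Sort the longitudes: -175.15°, -142.76°, -125.86°, -122.89°, +177.24°.
Eastward gaps between consecutive values (wrapping around): 32.39°, 16.90°, 2.97°, 300.13°, 7.61°.
Largest gap = 300.13° ⇒ minimal covering band is its complement: 360° − 300.13° = 59.87°.
Band runs from +177.24° eastward to -122.89°, crossing the antimeridian.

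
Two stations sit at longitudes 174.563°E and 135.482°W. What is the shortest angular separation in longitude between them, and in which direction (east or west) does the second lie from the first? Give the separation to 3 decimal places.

49.955° east

Raw difference: -135.482 − 174.563 = -310.045°.
Normalise into (−180°, 180°]: -310.045° + 360° = 49.955°.
Positive ⇒ the second point lies to the east; separation 49.955°.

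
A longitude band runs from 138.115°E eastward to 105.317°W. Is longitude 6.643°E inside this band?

Band width going east from +138.115° to -105.317°: ((-105.317 − 138.115) mod 360) = 116.568°.
Offset of +6.643° east of the west edge: ((6.643 − 138.115) mod 360) = 228.528°.
228.528° > 116.568° ⇒ outside.

No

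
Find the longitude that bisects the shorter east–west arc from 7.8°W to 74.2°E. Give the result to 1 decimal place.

Signed shortest Δλ from -7.8° to +74.2° is +82.0°.
Midpoint longitude = -7.8° + (+82.0°)/2 = -7.8° + 41.0° = +33.2°.

33.2°E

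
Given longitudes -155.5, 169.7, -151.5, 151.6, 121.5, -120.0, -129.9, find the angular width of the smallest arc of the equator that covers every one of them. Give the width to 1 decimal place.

Sort the longitudes: -155.5°, -151.5°, -129.9°, -120.0°, +121.5°, +151.6°, +169.7°.
Eastward gaps between consecutive values (wrapping around): 4.0°, 21.6°, 9.9°, 241.5°, 30.1°, 18.1°, 34.8°.
Largest gap = 241.5° ⇒ minimal covering band is its complement: 360° − 241.5° = 118.5°.
Band runs from +121.5° eastward to -120.0°, crossing the antimeridian.

118.5°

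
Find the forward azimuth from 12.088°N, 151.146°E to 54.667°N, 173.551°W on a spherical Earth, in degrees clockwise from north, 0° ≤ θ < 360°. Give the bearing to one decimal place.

25.6°

Δλ = -173.551 − 151.146 = -324.697°; wrapped into (−180°, 180°]: 35.303°.
θ = atan2( sin Δλ · cos φ₂ , cos φ₁ · sin φ₂ − sin φ₁ · cos φ₂ · cos Δλ )
  = atan2(0.33422, 0.69888) = 25.558° → normalised to [0°, 360°): 25.558°.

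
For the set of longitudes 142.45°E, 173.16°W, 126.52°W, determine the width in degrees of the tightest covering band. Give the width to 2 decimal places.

91.03°

Sort the longitudes: -173.16°, -126.52°, +142.45°.
Eastward gaps between consecutive values (wrapping around): 46.64°, 268.97°, 44.39°.
Largest gap = 268.97° ⇒ minimal covering band is its complement: 360° − 268.97° = 91.03°.
Band runs from +142.45° eastward to -126.52°, crossing the antimeridian.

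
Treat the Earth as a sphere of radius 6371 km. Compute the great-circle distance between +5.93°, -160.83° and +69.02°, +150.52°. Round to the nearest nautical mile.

4240 nmi

Δλ = 150.52 − -160.83 = 311.35°; wrapped into (−180°, 180°]: -48.65°.
Δφ = 69.02 − 5.93 = 63.09°.
a = sin²(Δφ/2) + cos φ₁ · cos φ₂ · sin²(Δλ/2) = 0.334129.
c = 2·atan2(√a, √(1−a)) = 1.23265 rad → d = 6371·c ≈ 7853.20 km ≈ 4240.39 nmi.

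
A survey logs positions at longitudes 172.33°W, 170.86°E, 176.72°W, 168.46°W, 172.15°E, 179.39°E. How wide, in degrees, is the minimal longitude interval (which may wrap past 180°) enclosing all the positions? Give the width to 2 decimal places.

20.68°

Sort the longitudes: -176.72°, -172.33°, -168.46°, +170.86°, +172.15°, +179.39°.
Eastward gaps between consecutive values (wrapping around): 4.39°, 3.87°, 339.32°, 1.29°, 7.24°, 3.89°.
Largest gap = 339.32° ⇒ minimal covering band is its complement: 360° − 339.32° = 20.68°.
Band runs from +170.86° eastward to -168.46°, crossing the antimeridian.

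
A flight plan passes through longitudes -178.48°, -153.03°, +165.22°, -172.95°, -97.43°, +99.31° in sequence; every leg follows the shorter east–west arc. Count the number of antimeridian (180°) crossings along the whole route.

3

Leg 1: -178.48° → -153.03°, shortest Δλ = 25.45° (east) — does not cross 180°.
Leg 2: -153.03° → +165.22°, shortest Δλ = -41.75° (west) — crosses 180°.
Leg 3: +165.22° → -172.95°, shortest Δλ = 21.83° (east) — crosses 180°.
Leg 4: -172.95° → -97.43°, shortest Δλ = 75.52° (east) — does not cross 180°.
Leg 5: -97.43° → +99.31°, shortest Δλ = -163.26° (west) — crosses 180°.
Total crossings: 3.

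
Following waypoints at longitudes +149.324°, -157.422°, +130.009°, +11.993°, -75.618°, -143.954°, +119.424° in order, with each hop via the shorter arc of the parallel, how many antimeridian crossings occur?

3

Leg 1: +149.324° → -157.422°, shortest Δλ = 53.254° (east) — crosses 180°.
Leg 2: -157.422° → +130.009°, shortest Δλ = -72.569° (west) — crosses 180°.
Leg 3: +130.009° → +11.993°, shortest Δλ = -118.016° (west) — does not cross 180°.
Leg 4: +11.993° → -75.618°, shortest Δλ = -87.611° (west) — does not cross 180°.
Leg 5: -75.618° → -143.954°, shortest Δλ = -68.336° (west) — does not cross 180°.
Leg 6: -143.954° → +119.424°, shortest Δλ = -96.622° (west) — crosses 180°.
Total crossings: 3.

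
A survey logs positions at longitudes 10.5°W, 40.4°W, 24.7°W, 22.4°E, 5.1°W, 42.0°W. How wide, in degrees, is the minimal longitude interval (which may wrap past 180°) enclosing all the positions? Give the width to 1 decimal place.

Sort the longitudes: -42.0°, -40.4°, -24.7°, -10.5°, -5.1°, +22.4°.
Eastward gaps between consecutive values (wrapping around): 1.6°, 15.7°, 14.2°, 5.4°, 27.5°, 295.6°.
Largest gap = 295.6° ⇒ minimal covering band is its complement: 360° − 295.6° = 64.4°.
Band runs from -42.0° eastward to +22.4°.

64.4°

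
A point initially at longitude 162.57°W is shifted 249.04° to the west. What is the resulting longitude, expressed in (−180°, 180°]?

51.61°W

Start at -162.57°; shift −249.04° → -411.61°.
-411.61° lies outside (−180°, 180°]; add 360° → -51.61°.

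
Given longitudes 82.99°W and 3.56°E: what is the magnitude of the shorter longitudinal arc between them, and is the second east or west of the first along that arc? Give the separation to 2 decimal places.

Raw difference: 3.56 − -82.99 = 86.55°.
Normalise into (−180°, 180°]: 86.55° stays 86.55°.
Positive ⇒ the second point lies to the east; separation 86.55°.

86.55° east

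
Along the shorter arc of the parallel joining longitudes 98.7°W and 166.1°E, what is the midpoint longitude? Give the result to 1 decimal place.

Signed shortest Δλ from -98.7° to +166.1° is -95.2°.
Midpoint longitude = -98.7° + (-95.2°)/2 = -98.7° − 47.6° = -146.3°.
(The naïve average (-98.7 + +166.1)/2 = 33.7° is on the wrong side of the globe.)

146.3°W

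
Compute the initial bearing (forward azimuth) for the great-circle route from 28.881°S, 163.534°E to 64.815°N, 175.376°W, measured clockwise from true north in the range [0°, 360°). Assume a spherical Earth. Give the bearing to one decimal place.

8.8°

Δλ = -175.376 − 163.534 = -338.910°; wrapped into (−180°, 180°]: 21.090°.
θ = atan2( sin Δλ · cos φ₂ , cos φ₁ · sin φ₂ − sin φ₁ · cos φ₂ · cos Δλ )
  = atan2(0.15312, 0.98415) = 8.844° → normalised to [0°, 360°): 8.844°.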